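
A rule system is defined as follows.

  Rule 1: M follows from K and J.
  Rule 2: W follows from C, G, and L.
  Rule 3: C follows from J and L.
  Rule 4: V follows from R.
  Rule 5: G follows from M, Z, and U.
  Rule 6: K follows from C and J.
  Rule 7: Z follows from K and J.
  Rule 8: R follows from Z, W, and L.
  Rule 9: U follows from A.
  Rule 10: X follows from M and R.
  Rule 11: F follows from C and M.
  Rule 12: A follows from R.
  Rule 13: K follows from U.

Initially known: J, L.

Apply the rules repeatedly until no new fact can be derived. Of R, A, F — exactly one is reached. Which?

F

From J and L, Rule 3 gives C.
From C and J, Rule 6 gives K.
K and J hold, so M follows (Rule 1).
From C and M, Rule 11 gives F.
A would need R (Rule 12), but R is never established. R would need Z, W, and L (Rule 8), but W is never established.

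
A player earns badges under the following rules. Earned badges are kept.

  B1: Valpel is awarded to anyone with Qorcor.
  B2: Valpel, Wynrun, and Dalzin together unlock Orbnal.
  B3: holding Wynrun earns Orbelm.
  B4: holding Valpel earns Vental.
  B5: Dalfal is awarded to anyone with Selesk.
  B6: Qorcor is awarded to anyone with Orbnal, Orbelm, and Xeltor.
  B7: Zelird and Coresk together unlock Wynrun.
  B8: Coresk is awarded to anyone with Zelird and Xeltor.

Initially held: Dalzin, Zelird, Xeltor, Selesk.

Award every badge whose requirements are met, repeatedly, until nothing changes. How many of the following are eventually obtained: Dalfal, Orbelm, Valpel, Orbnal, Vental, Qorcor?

With Zelird and Xeltor, Coresk is earned (B8).
With Selesk, Dalfal is earned (B5).
With Zelird and Coresk, Wynrun is earned (B7).
With Wynrun, Orbelm is earned (B3).
Dalfal: reached.
Orbelm: reached.
Valpel would need Qorcor (B1), but Qorcor is never earned.
Orbnal would need Valpel, Wynrun, and Dalzin (B2), but Valpel is never earned.
Vental would need Valpel (B4), but Valpel is never earned.
Qorcor would need Orbnal, Orbelm, and Xeltor (B6), but Orbnal is never earned.
Reached: Dalfal and Orbelm — 2 of the 6.

2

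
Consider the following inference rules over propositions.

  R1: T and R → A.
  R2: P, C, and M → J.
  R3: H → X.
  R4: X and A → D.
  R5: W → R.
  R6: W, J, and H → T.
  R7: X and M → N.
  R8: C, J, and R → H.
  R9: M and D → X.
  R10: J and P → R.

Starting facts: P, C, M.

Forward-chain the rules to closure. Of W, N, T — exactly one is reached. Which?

P, C, and M hold, so J follows (R2).
From J and P, R10 gives R.
From C, J, and R, R8 gives H.
From H, R3 gives X.
X and M hold, so N follows (R7).
T would need W, J, and H (R6), but W is never established. No rule produces W, and it is not given.

N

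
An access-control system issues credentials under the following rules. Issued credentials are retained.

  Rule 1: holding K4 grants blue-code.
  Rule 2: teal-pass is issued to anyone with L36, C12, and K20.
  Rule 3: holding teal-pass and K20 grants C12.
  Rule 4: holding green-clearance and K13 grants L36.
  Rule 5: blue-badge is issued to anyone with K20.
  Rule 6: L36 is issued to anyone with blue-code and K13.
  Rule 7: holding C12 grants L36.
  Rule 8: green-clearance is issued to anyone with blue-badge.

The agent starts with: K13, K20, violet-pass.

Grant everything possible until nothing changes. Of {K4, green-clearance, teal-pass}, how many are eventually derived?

1

Holding K20 grants blue-badge (Rule 5).
Holding blue-badge grants green-clearance (Rule 8).
No rule produces K4, and it is not given.
green-clearance: reached.
teal-pass would need L36, C12, and K20 (Rule 2), but C12 is never granted.
Reached: green-clearance — 1 of the 3.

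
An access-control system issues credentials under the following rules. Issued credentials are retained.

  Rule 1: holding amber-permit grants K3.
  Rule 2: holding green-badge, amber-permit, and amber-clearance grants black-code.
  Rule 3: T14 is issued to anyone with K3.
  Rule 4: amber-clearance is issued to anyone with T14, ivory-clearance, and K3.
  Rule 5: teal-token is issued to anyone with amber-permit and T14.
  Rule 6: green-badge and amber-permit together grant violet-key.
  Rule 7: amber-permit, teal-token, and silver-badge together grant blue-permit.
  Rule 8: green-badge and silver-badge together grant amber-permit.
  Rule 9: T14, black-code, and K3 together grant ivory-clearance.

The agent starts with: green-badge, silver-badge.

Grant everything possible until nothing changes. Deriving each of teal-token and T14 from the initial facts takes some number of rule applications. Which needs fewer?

T14: Holding green-badge and silver-badge grants amber-permit (Rule 8). Holding amber-permit grants K3 (Rule 1). Holding K3 grants T14 (Rule 3). [3 rule applications]
teal-token: Holding green-badge and silver-badge grants amber-permit (Rule 8). Holding amber-permit grants K3 (Rule 1). Holding K3 grants T14 (Rule 3). Holding amber-permit and T14 grants teal-token (Rule 5). [4 rule applications]
T14 needs fewer.

T14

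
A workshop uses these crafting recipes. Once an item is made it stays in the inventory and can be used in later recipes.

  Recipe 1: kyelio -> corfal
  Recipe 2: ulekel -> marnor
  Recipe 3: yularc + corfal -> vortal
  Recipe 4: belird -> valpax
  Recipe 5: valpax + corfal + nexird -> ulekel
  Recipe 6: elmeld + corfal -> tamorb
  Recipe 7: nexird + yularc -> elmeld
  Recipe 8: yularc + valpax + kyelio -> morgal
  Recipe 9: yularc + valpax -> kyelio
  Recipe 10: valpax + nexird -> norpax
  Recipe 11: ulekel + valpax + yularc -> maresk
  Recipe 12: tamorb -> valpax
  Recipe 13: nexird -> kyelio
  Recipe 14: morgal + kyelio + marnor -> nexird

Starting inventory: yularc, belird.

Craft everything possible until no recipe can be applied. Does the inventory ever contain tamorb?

No

tamorb would need elmeld and corfal (Recipe 6), but elmeld is never obtained.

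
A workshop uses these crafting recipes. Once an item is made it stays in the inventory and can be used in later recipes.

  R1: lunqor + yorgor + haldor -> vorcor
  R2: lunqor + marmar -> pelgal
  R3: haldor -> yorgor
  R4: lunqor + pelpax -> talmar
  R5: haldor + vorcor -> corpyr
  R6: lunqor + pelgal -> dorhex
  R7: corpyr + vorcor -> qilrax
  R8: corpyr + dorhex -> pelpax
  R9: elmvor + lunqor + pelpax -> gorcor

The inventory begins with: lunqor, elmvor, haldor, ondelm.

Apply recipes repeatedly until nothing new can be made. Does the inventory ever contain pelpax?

No

pelpax would need corpyr and dorhex (R8), but dorhex is never obtained.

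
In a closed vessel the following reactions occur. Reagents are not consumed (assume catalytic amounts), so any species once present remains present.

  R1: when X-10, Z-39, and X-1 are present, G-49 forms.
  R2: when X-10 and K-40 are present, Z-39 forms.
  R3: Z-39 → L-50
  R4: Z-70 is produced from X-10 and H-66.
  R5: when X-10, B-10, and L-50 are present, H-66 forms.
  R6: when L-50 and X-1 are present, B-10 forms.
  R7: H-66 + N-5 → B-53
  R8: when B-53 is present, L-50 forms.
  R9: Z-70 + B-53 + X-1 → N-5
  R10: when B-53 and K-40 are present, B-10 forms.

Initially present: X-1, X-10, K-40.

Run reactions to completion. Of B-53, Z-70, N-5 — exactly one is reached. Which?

X-10 and K-40 present → Z-39 forms (R2).
Z-39 present → L-50 forms (R3).
L-50 and X-1 present → B-10 forms (R6).
X-10, B-10, and L-50 present → H-66 forms (R5).
X-10 and H-66 present → Z-70 forms (R4).
N-5 would need Z-70, B-53, and X-1 (R9), but B-53 never forms. B-53 would need H-66 and N-5 (R7), but N-5 never forms.

Z-70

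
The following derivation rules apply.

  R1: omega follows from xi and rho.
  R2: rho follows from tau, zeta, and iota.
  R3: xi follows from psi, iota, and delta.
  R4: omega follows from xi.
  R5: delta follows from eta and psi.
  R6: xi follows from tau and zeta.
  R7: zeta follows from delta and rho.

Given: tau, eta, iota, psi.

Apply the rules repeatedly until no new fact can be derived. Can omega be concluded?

Yes

eta and psi hold, so delta follows (R5).
From psi, iota, and delta, R3 gives xi.
From xi, R4 gives omega.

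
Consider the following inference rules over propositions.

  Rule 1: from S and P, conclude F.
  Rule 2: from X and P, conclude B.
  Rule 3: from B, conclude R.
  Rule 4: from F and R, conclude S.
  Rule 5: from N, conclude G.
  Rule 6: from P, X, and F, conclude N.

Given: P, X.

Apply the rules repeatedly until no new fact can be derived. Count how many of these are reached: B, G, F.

1

From X and P, Rule 2 gives B.
B: reached.
G would need N (Rule 5), but N is never established.
F would need S and P (Rule 1), but S is never established.
Reached: B — 1 of the 3.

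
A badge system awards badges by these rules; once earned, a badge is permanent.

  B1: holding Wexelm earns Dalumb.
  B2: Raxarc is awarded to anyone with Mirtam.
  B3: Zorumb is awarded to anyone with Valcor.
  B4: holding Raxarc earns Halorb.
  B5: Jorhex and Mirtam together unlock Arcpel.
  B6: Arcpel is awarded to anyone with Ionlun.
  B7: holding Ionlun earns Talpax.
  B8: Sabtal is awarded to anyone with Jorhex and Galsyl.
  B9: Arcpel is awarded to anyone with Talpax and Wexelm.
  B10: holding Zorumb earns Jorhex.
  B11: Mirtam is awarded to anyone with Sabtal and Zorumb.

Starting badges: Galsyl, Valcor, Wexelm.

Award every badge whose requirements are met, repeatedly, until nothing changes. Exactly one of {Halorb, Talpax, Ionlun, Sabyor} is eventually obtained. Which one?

With Valcor, Zorumb is earned (B3).
With Zorumb, Jorhex is earned (B10).
With Jorhex and Galsyl, Sabtal is earned (B8).
With Sabtal and Zorumb, Mirtam is earned (B11).
With Mirtam, Raxarc is earned (B2).
With Raxarc, Halorb is earned (B4).
No rule produces Ionlun, and it is not given. No rule produces Sabyor, and it is not given. Talpax would need Ionlun (B7), but Ionlun is never earned.

Halorb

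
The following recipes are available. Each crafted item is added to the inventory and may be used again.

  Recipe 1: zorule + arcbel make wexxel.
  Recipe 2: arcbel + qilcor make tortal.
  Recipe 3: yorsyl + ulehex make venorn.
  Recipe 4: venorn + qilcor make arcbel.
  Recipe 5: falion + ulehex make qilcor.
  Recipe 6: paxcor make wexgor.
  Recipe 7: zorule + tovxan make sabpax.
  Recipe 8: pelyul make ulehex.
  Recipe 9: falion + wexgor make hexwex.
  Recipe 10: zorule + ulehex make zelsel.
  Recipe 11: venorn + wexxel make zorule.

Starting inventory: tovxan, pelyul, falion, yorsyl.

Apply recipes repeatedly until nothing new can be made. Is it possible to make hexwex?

No

hexwex would need falion and wexgor (Recipe 9), but wexgor is never obtained.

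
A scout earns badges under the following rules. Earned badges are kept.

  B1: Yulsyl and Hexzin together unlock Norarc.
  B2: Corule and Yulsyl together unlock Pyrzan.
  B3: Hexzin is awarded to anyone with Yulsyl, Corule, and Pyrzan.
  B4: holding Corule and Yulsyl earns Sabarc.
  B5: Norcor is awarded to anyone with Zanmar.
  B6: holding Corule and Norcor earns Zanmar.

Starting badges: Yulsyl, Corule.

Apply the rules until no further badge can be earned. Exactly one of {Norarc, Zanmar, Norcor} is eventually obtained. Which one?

With Corule and Yulsyl, Pyrzan is earned (B2).
With Yulsyl, Corule, and Pyrzan, Hexzin is earned (B3).
With Yulsyl and Hexzin, Norarc is earned (B1).
Norcor would need Zanmar (B5), but Zanmar is never earned. Zanmar would need Corule and Norcor (B6), but Norcor is never earned.

Norarc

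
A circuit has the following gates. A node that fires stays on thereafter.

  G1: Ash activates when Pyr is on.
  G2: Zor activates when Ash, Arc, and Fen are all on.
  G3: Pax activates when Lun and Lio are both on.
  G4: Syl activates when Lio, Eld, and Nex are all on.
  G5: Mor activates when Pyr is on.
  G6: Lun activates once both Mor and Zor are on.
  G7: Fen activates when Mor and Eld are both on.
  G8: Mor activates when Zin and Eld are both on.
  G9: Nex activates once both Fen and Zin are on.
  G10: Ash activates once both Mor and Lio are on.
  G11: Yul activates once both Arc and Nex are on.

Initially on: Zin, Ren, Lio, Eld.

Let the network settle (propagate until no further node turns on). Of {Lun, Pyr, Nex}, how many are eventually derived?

1

Zin and Eld are on, so Mor activates (G8).
G7: Mor and Eld on → Fen on.
Fen and Zin are on, so Nex activates (G9).
Lun would need Mor and Zor (G6), but Zor never turns on.
No rule produces Pyr, and it is not given.
Nex: reached.
Reached: Nex — 1 of the 3.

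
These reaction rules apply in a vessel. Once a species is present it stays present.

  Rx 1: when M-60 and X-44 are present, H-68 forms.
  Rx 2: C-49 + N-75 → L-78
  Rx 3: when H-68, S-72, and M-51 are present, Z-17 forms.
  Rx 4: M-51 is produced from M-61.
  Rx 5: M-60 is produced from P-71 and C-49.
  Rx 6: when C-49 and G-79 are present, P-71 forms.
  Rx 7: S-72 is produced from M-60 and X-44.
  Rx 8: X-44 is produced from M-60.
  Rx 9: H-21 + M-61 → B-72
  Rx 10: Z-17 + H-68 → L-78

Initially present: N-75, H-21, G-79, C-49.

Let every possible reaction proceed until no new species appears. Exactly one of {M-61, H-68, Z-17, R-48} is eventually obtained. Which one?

H-68

C-49 and G-79 present → P-71 forms (Rx 6).
P-71 and C-49 present → M-60 forms (Rx 5).
M-60 present → X-44 forms (Rx 8).
M-60 and X-44 present → H-68 forms (Rx 1).
No rule produces R-48, and it is not given. Z-17 would need H-68, S-72, and M-51 (Rx 3), but M-51 never forms. No rule produces M-61, and it is not given.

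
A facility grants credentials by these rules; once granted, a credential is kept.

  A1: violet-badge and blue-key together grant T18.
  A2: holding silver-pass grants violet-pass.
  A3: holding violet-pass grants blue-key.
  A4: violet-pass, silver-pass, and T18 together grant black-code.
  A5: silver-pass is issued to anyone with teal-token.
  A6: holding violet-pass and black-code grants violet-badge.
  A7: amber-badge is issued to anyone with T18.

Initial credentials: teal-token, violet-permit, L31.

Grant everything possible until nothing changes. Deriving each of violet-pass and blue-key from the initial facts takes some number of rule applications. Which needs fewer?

violet-pass: Holding teal-token grants silver-pass (A5). Holding silver-pass grants violet-pass (A2). [2 rule applications]
blue-key: Holding teal-token grants silver-pass (A5). Holding silver-pass grants violet-pass (A2). Holding violet-pass grants blue-key (A3). [3 rule applications]
violet-pass needs fewer.

violet-pass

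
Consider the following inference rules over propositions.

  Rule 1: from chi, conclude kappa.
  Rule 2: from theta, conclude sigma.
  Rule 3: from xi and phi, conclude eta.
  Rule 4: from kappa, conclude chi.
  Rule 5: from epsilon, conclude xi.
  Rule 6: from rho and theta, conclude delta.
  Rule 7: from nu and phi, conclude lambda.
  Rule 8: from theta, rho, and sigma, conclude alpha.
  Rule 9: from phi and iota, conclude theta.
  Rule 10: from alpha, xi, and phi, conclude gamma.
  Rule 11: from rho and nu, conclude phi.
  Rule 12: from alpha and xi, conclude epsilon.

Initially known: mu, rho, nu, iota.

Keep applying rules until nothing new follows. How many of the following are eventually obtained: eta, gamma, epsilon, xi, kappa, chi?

eta would need xi and phi (Rule 3), but xi is never established.
gamma would need alpha, xi, and phi (Rule 10), but xi is never established.
epsilon would need alpha and xi (Rule 12), but xi is never established.
xi would need epsilon (Rule 5), but epsilon is never established.
kappa would need chi (Rule 1), but chi is never established.
chi would need kappa (Rule 4), but kappa is never established.
None of the 6 are reached.

0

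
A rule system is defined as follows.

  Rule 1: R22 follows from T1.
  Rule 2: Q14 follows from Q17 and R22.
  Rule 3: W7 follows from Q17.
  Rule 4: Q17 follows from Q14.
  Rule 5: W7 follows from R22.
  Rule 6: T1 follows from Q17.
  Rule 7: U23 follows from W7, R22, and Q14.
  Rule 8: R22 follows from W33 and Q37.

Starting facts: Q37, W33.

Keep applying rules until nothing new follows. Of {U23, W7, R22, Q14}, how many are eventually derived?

From W33 and Q37, Rule 8 gives R22.
R22 holds, so W7 follows (Rule 5).
U23 would need W7, R22, and Q14 (Rule 7), but Q14 is never established.
W7: reached.
R22: reached.
Q14 would need Q17 and R22 (Rule 2), but Q17 is never established.
Reached: W7 and R22 — 2 of the 4.

2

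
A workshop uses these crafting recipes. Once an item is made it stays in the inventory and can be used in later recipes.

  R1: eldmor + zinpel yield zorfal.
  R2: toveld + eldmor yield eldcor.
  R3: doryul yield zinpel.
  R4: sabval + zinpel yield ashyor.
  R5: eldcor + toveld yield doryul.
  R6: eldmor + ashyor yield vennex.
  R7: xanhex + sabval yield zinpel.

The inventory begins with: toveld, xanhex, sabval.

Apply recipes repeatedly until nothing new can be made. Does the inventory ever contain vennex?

No

vennex would need eldmor and ashyor (R6), but eldmor is never obtained.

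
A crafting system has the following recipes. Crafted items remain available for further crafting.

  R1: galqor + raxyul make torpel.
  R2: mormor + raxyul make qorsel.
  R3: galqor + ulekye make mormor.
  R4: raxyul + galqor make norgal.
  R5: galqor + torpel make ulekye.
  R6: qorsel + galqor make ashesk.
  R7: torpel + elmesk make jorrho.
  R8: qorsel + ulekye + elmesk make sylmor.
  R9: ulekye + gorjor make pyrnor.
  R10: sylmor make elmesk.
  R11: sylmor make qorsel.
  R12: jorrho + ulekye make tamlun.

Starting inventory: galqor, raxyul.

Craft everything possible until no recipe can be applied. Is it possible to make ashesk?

Yes

Using R1, galqor and raxyul make torpel.
galqor + torpel → ulekye (R5).
galqor + ulekye → mormor (R3).
Using R2, mormor and raxyul make qorsel.
Using R6, qorsel and galqor make ashesk.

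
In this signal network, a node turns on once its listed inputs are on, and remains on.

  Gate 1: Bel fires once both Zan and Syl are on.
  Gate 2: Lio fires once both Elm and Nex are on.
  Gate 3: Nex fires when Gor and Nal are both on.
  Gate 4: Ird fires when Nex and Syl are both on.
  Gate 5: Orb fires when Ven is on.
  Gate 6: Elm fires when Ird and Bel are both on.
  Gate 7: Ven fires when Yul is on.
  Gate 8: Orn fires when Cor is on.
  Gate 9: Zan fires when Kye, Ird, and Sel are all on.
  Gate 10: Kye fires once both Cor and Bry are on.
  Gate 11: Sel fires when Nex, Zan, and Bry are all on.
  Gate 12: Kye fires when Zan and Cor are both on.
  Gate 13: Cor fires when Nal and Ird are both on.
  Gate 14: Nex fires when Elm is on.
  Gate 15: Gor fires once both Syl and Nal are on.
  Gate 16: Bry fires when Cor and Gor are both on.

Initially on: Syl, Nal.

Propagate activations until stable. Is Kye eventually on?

Yes

Gate 15: Syl and Nal on → Gor on.
Gor and Nal are on, so Nex fires (Gate 3).
Gate 4: Nex and Syl on → Ird on.
Gate 13: Nal and Ird on → Cor on.
Gate 16: Cor and Gor on → Bry on.
Cor and Bry are on, so Kye fires (Gate 10).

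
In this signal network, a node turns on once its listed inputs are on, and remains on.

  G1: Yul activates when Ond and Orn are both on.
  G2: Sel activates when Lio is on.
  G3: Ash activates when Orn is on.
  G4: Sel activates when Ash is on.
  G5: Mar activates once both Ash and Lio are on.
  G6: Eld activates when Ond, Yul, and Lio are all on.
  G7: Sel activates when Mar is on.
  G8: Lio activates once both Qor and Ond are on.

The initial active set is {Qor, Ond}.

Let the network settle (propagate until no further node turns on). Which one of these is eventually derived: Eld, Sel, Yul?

G8: Qor and Ond on → Lio on.
G2: Lio on → Sel on.
Eld would need Ond, Yul, and Lio (G6), but Yul never turns on. Yul would need Ond and Orn (G1), but Orn never turns on.

Sel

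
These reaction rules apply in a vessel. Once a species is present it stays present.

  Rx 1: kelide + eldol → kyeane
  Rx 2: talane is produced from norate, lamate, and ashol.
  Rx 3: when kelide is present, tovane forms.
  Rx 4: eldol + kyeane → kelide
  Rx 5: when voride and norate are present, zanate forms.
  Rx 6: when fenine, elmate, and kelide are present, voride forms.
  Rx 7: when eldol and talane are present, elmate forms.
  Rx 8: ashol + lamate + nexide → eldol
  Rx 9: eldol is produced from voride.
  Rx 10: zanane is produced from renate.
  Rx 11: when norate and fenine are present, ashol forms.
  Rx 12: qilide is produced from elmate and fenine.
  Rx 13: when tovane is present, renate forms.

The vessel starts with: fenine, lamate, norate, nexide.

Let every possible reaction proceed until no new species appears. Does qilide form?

norate and fenine present → ashol forms (Rx 11).
norate, lamate, and ashol present → talane forms (Rx 2).
ashol, lamate, and nexide present → eldol forms (Rx 8).
eldol and talane present → elmate forms (Rx 7).
elmate and fenine present → qilide forms (Rx 12).

Yes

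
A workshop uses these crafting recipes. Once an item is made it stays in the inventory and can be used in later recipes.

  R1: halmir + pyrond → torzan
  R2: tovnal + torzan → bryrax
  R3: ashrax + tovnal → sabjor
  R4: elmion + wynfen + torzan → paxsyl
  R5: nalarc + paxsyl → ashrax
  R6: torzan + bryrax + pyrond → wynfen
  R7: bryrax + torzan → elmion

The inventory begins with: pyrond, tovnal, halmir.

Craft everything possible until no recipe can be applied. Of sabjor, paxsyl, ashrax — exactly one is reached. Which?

paxsyl

halmir + pyrond → torzan (R1).
Using R2, tovnal and torzan make bryrax.
bryrax + torzan → elmion (R7).
Using R6, torzan, bryrax, and pyrond make wynfen.
elmion + wynfen + torzan → paxsyl (R4).
sabjor would need ashrax and tovnal (R3), but ashrax is never obtained. ashrax would need nalarc and paxsyl (R5), but nalarc is never obtained.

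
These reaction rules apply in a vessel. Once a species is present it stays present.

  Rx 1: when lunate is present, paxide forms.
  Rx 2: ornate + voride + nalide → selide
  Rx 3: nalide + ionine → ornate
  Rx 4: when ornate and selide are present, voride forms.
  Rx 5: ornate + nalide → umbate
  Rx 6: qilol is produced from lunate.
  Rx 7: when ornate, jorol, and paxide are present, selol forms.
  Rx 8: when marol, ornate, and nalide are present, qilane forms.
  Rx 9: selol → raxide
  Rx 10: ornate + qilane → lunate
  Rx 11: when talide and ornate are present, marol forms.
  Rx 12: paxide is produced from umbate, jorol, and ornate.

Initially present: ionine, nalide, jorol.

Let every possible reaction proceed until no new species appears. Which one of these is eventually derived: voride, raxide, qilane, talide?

nalide and ionine present → ornate forms (Rx 3).
ornate and nalide present → umbate forms (Rx 5).
umbate, jorol, and ornate present → paxide forms (Rx 12).
ornate, jorol, and paxide present → selol forms (Rx 7).
selol present → raxide forms (Rx 9).
qilane would need marol, ornate, and nalide (Rx 8), but marol never forms. voride would need ornate and selide (Rx 4), but selide never forms. No rule produces talide, and it is not given.

raxide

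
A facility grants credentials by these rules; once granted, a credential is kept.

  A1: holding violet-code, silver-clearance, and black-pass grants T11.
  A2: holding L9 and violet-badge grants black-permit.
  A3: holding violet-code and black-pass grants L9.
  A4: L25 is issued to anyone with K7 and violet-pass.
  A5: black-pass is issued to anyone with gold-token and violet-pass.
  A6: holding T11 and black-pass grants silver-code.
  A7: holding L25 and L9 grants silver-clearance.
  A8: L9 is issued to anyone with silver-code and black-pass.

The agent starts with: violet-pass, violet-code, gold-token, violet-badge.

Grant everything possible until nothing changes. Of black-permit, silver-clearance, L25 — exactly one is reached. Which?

Holding gold-token and violet-pass grants black-pass (A5).
Holding violet-code and black-pass grants L9 (A3).
Holding L9 and violet-badge grants black-permit (A2).
silver-clearance would need L25 and L9 (A7), but L25 is never granted. L25 would need K7 and violet-pass (A4), but K7 is never granted.

black-permit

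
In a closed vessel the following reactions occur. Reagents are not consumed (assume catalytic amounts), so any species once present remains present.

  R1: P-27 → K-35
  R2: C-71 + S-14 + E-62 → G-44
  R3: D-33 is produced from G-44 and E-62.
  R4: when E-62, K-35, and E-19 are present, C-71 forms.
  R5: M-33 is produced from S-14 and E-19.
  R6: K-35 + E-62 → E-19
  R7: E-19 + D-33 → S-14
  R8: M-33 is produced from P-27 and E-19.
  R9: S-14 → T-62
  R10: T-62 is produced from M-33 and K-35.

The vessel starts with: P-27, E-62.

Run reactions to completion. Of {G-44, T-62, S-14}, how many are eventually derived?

1

P-27 present → K-35 forms (R1).
K-35 and E-62 present → E-19 forms (R6).
P-27 and E-19 present → M-33 forms (R8).
M-33 and K-35 present → T-62 forms (R10).
G-44 would need C-71, S-14, and E-62 (R2), but S-14 never forms.
T-62: reached.
S-14 would need E-19 and D-33 (R7), but D-33 never forms.
Reached: T-62 — 1 of the 3.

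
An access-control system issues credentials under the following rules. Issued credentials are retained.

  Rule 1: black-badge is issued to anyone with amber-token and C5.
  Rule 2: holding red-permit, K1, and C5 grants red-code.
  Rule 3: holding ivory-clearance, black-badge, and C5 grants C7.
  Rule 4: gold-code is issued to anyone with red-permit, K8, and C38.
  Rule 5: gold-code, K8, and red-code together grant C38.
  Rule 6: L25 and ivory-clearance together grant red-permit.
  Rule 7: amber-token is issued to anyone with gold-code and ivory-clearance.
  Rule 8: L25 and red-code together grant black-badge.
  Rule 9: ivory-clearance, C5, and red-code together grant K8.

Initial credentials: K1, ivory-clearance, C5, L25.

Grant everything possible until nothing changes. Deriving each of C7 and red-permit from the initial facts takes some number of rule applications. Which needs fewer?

red-permit: Holding L25 and ivory-clearance grants red-permit (Rule 6). [1 rule application]
C7: Holding L25 and ivory-clearance grants red-permit (Rule 6). Holding red-permit, K1, and C5 grants red-code (Rule 2). Holding L25 and red-code grants black-badge (Rule 8). Holding ivory-clearance, black-badge, and C5 grants C7 (Rule 3). [4 rule applications]
red-permit needs fewer.

red-permit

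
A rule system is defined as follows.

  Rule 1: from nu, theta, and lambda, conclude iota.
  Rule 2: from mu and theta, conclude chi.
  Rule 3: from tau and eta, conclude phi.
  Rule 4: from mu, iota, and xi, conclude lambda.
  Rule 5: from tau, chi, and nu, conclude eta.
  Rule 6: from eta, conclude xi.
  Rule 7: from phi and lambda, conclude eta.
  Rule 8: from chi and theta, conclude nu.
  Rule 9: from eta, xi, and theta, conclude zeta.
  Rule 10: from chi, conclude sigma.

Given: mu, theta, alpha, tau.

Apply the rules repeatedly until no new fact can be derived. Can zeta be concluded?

mu and theta hold, so chi follows (Rule 2).
From chi and theta, Rule 8 gives nu.
From tau, chi, and nu, Rule 5 gives eta.
From eta, Rule 6 gives xi.
From eta, xi, and theta, Rule 9 gives zeta.

Yes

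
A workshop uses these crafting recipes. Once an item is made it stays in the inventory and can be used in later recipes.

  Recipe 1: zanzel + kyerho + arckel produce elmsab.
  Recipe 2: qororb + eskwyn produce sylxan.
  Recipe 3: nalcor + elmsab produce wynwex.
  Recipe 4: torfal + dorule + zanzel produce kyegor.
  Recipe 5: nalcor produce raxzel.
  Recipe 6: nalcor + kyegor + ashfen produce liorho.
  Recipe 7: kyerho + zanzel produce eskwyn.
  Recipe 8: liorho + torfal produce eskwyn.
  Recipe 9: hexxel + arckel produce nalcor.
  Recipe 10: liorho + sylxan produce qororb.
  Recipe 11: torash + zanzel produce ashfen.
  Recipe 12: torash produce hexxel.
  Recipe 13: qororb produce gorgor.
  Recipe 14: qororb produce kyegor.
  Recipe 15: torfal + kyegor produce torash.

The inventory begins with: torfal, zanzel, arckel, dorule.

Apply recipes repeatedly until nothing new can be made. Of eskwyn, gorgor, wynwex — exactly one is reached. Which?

eskwyn

torfal + dorule + zanzel → kyegor (Recipe 4).
torfal + kyegor → torash (Recipe 15).
torash → hexxel (Recipe 12).
Using Recipe 11, torash and zanzel make ashfen.
Using Recipe 9, hexxel and arckel make nalcor.
nalcor + kyegor + ashfen → liorho (Recipe 6).
Using Recipe 8, liorho and torfal make eskwyn.
wynwex would need nalcor and elmsab (Recipe 3), but elmsab is never obtained. gorgor would need qororb (Recipe 13), but qororb is never obtained.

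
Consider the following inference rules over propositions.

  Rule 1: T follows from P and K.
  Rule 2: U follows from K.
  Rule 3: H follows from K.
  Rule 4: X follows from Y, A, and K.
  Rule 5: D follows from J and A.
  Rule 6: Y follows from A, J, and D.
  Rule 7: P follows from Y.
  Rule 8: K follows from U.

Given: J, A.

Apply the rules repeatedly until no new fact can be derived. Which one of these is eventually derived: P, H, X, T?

P

From J and A, Rule 5 gives D.
From A, J, and D, Rule 6 gives Y.
Y holds, so P follows (Rule 7).
X would need Y, A, and K (Rule 4), but K is never established. T would need P and K (Rule 1), but K is never established. H would need K (Rule 3), but K is never established.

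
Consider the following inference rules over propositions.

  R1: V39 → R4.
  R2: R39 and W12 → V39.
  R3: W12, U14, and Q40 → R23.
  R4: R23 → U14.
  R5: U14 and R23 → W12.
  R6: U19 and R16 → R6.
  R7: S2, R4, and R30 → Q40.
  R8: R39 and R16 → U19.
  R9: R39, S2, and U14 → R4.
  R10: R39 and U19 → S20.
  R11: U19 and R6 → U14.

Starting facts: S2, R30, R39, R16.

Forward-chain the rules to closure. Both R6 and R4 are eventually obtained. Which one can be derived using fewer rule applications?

R6: R39 and R16 hold, so U19 follows (R8). U19 and R16 hold, so R6 follows (R6). [2 rule applications]
R4: R39 and R16 hold, so U19 follows (R8). U19 and R16 hold, so R6 follows (R6). From U19 and R6, R11 gives U14. From R39, S2, and U14, R9 gives R4. [4 rule applications]
R6 needs fewer.

R6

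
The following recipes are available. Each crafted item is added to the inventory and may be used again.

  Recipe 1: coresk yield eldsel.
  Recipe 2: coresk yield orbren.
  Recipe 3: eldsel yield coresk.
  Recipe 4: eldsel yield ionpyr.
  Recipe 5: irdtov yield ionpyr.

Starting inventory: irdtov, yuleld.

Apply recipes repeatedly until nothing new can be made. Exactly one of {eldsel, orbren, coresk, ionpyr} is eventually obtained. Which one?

ionpyr

Using Recipe 5, irdtov makes ionpyr.
coresk would need eldsel (Recipe 3), but eldsel is never obtained. eldsel would need coresk (Recipe 1), but coresk is never obtained. orbren would need coresk (Recipe 2), but coresk is never obtained.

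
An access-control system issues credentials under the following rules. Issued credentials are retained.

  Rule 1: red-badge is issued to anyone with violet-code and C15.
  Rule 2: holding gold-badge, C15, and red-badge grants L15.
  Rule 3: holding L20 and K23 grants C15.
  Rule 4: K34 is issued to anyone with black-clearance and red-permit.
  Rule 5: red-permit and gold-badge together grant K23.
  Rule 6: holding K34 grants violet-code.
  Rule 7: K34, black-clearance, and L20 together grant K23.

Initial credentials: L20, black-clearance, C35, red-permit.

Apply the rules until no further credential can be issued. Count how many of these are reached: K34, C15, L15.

2

Holding black-clearance and red-permit grants K34 (Rule 4).
Holding K34, black-clearance, and L20 grants K23 (Rule 7).
Holding L20 and K23 grants C15 (Rule 3).
K34: reached.
C15: reached.
L15 would need gold-badge, C15, and red-badge (Rule 2), but gold-badge is never granted.
Reached: K34 and C15 — 2 of the 3.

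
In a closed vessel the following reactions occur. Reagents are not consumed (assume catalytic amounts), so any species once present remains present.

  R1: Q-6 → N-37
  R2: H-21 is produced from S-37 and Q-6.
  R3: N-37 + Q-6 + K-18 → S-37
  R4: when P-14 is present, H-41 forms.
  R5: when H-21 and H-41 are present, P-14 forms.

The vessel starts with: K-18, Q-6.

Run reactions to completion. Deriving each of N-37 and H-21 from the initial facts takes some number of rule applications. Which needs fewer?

N-37

N-37: Q-6 present → N-37 forms (R1). [1 rule application]
H-21: Q-6 present → N-37 forms (R1). N-37, Q-6, and K-18 present → S-37 forms (R3). S-37 and Q-6 present → H-21 forms (R2). [3 rule applications]
N-37 needs fewer.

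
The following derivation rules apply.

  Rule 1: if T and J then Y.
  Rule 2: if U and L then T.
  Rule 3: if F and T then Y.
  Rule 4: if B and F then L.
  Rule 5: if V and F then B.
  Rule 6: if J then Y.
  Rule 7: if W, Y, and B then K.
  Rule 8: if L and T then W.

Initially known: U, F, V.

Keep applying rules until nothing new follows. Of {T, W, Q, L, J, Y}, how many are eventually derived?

V and F hold, so B follows (Rule 5).
From B and F, Rule 4 gives L.
U and L hold, so T follows (Rule 2).
From L and T, Rule 8 gives W.
From F and T, Rule 3 gives Y.
T: reached.
W: reached.
No rule produces Q, and it is not given.
L: reached.
No rule produces J, and it is not given.
Y: reached.
Reached: T, W, L, and Y — 4 of the 6.

4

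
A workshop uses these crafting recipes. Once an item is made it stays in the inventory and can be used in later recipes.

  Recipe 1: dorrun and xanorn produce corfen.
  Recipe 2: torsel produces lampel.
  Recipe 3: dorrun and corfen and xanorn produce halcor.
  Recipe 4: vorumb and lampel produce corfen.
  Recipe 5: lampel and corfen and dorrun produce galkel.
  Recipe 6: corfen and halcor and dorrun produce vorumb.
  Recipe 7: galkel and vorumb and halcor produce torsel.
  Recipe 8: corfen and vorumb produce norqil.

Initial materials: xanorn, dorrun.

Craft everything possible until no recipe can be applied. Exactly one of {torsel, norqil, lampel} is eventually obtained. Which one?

norqil

Using Recipe 1, dorrun and xanorn make corfen.
Using Recipe 3, dorrun, corfen, and xanorn make halcor.
Using Recipe 6, corfen, halcor, and dorrun make vorumb.
corfen and vorumb → norqil (Recipe 8).
lampel would need torsel (Recipe 2), but torsel is never obtained. torsel would need galkel, vorumb, and halcor (Recipe 7), but galkel is never obtained.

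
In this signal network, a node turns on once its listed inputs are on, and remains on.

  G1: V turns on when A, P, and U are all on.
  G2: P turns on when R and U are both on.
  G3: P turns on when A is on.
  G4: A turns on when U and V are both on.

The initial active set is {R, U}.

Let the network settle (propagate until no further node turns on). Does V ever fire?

No

V would need A, P, and U (G1), but A never turns on.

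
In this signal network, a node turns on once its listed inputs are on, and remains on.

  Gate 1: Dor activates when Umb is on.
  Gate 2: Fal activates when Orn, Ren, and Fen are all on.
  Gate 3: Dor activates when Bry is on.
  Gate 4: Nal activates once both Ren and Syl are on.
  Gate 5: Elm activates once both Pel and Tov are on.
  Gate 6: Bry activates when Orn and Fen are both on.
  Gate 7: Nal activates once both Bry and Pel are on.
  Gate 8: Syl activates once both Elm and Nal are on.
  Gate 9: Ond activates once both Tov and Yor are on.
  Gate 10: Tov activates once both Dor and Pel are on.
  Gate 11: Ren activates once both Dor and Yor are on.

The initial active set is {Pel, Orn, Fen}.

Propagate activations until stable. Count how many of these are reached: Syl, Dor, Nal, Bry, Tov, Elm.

Gate 6: Orn and Fen on → Bry on.
Gate 7: Bry and Pel on → Nal on.
Bry is on, so Dor activates (Gate 3).
Gate 10: Dor and Pel on → Tov on.
Pel and Tov are on, so Elm activates (Gate 5).
Gate 8: Elm and Nal on → Syl on.
Syl: reached.
Dor: reached.
Nal: reached.
Bry: reached.
Tov: reached.
Elm: reached.
All 6 are reached.

6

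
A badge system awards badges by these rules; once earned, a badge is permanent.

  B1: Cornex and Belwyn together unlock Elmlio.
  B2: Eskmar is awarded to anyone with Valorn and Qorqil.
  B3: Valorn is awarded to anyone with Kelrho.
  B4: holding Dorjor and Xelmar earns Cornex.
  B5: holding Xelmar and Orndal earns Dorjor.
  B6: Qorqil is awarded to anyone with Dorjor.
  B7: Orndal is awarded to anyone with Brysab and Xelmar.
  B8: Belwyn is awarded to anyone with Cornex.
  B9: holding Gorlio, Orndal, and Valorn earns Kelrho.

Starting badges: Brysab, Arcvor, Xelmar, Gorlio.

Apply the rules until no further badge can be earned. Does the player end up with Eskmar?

Eskmar would need Valorn and Qorqil (B2), but Valorn is never earned.

No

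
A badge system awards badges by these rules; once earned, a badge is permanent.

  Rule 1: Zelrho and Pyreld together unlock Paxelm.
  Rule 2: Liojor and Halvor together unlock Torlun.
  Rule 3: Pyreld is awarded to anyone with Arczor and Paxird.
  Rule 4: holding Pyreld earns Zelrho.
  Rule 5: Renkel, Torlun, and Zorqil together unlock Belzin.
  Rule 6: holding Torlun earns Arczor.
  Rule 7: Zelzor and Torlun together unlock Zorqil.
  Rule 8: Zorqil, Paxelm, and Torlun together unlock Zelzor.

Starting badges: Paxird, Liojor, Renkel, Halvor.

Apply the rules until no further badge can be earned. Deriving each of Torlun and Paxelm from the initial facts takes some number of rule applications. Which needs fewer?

Torlun

Torlun: With Liojor and Halvor, Torlun is earned (Rule 2). [1 rule application]
Paxelm: With Liojor and Halvor, Torlun is earned (Rule 2). With Torlun, Arczor is earned (Rule 6). With Arczor and Paxird, Pyreld is earned (Rule 3). With Pyreld, Zelrho is earned (Rule 4). With Zelrho and Pyreld, Paxelm is earned (Rule 1). [5 rule applications]
Torlun needs fewer.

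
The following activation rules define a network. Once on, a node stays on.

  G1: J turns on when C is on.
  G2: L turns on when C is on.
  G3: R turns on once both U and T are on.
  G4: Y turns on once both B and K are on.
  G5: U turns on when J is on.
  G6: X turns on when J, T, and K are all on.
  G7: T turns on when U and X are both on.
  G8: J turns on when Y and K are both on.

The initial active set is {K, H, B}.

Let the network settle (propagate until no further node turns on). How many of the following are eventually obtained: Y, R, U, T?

2

B and K are on, so Y turns on (G4).
G8: Y and K on → J on.
J is on, so U turns on (G5).
Y: reached.
R would need U and T (G3), but T never turns on.
U: reached.
T would need U and X (G7), but X never turns on.
Reached: Y and U — 2 of the 4.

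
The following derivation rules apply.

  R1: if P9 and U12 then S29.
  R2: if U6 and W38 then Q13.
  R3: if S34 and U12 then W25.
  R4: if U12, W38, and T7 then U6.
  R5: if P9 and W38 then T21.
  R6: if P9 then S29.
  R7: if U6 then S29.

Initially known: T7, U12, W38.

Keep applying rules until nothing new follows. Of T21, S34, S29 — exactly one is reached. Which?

U12, W38, and T7 hold, so U6 follows (R4).
From U6, R7 gives S29.
No rule produces S34, and it is not given. T21 would need P9 and W38 (R5), but P9 is never established.

S29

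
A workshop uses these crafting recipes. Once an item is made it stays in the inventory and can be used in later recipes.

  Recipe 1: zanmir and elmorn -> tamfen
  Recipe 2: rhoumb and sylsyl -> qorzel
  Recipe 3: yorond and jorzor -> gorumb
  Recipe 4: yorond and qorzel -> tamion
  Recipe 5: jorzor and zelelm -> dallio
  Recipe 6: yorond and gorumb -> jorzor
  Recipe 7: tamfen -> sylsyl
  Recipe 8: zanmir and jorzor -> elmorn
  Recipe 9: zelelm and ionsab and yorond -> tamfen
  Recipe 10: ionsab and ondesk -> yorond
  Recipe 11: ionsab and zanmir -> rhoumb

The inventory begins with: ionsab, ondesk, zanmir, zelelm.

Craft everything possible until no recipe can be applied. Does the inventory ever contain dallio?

dallio would need jorzor and zelelm (Recipe 5), but jorzor is never obtained.

No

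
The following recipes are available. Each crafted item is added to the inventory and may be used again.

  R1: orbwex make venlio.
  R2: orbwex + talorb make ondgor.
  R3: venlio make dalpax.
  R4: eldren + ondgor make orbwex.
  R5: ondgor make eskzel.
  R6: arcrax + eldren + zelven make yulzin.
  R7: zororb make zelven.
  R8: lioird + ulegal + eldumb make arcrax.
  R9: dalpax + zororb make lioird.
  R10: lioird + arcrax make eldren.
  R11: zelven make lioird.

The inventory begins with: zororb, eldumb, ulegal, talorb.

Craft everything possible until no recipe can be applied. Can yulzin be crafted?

Yes

zororb → zelven (R7).
Using R11, zelven makes lioird.
lioird + ulegal + eldumb → arcrax (R8).
lioird + arcrax → eldren (R10).
Using R6, arcrax, eldren, and zelven make yulzin.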